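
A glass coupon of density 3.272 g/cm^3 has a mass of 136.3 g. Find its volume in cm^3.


Rearrange rho = m / V:
  V = m / rho
  V = 136.3 / 3.272 = 41.656 cm^3

41.656 cm^3


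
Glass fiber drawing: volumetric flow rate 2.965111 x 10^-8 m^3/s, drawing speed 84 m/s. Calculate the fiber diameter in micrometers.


Cross-sectional area from continuity:
  A = Q / v = 2.965111 x 10^-8 / 84 = 3.529894 x 10^-10 m^2
Diameter from circular cross-section:
  d = sqrt(4A / pi) * 10^6 (m -> um)
  d = sqrt(4 * 3.529894 x 10^-10 / pi) * 10^6 = 21.2 um

21.2 um


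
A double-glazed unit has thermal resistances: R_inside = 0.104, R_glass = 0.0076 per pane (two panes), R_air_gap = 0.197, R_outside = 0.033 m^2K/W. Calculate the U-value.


Total thermal resistance (series):
  R_total = R_in + R_glass + R_air + R_glass + R_out
  R_total = 0.104 + 0.0076 + 0.197 + 0.0076 + 0.033 = 0.3492 m^2K/W
U-value = 1 / R_total = 1 / 0.3492 = 2.864 W/m^2K

2.864 W/m^2K


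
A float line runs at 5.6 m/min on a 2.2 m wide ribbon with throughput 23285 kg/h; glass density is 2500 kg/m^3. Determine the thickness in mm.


Ribbon cross-section from mass balance:
  Volume rate = throughput / density = 23285 / 2500 = 9.314 m^3/h
  thickness = volume rate / (speed * 60 * width), i.e.
  thickness = throughput / (60 * speed * width * density) * 1000
  thickness = 23285 / (60 * 5.6 * 2.2 * 2500) * 1000 = 12.6 mm

12.6 mm


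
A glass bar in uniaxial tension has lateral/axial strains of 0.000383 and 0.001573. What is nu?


Poisson's ratio: nu = lateral strain / axial strain
  nu = 0.000383 / 0.001573 = 0.2435

0.2435


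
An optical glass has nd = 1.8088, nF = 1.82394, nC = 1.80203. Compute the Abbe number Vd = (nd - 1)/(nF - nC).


Abbe number formula: Vd = (nd - 1) / (nF - nC)
  nd - 1 = 1.8088 - 1 = 0.8088
  nF - nC = 1.82394 - 1.80203 = 0.02191
  Vd = 0.8088 / 0.02191 = 36.91

36.91


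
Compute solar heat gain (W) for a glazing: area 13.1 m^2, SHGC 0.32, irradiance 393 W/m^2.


Solar heat gain: Q = Area * SHGC * Irradiance
  Q = 13.1 * 0.32 * 393 = 1647.5 W

1647.5 W


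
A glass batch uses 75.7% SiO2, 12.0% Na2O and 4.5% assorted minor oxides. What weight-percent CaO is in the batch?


Pieces sum to 100%:
  CaO = 100 - (SiO2 + Na2O + others)
  CaO = 100 - (75.7 + 12.0 + 4.5) = 7.8%

7.8%


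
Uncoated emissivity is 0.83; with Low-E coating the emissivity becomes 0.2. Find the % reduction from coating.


Percentage reduction = (1 - coated/uncoated) * 100
  Ratio = 0.2 / 0.83 = 0.241
  Reduction = (1 - 0.241) * 100 = 75.9%

75.9%


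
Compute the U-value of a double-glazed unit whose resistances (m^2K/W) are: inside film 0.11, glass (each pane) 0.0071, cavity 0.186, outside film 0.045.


Total thermal resistance (series):
  R_total = R_in + R_glass + R_air + R_glass + R_out
  R_total = 0.11 + 0.0071 + 0.186 + 0.0071 + 0.045 = 0.3552 m^2K/W
U-value = 1 / R_total = 1 / 0.3552 = 2.815 W/m^2K

2.815 W/m^2K


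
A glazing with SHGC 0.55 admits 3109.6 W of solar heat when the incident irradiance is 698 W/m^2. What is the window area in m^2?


Rearrange Q = Area * SHGC * Irradiance:
  Area = Q / (SHGC * Irradiance)
  Area = 3109.6 / (0.55 * 698) = 8.1 m^2

8.1 m^2


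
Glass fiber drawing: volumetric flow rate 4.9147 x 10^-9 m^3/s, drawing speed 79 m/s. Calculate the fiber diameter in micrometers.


Cross-sectional area from continuity:
  A = Q / v = 4.9147 x 10^-9 / 79 = 6.221139 x 10^-11 m^2
Diameter from circular cross-section:
  d = sqrt(4A / pi) * 10^6 (m -> um)
  d = sqrt(4 * 6.221139 x 10^-11 / pi) * 10^6 = 8.9 um

8.9 um


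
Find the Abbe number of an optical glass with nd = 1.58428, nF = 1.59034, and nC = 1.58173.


Abbe number formula: Vd = (nd - 1) / (nF - nC)
  nd - 1 = 1.58428 - 1 = 0.58428
  nF - nC = 1.59034 - 1.58173 = 0.00861
  Vd = 0.58428 / 0.00861 = 67.86

67.86


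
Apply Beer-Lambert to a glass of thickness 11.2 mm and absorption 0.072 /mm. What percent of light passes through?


Beer-Lambert law: T = exp(-alpha * thickness)
  exponent = -0.072 * 11.2 = -0.8064
  T = exp(-0.8064) = 0.4465
  Percentage = 0.4465 * 100 = 44.65%

44.65%


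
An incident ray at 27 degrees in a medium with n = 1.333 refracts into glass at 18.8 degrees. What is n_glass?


Apply Snell's law: n1 * sin(theta1) = n2 * sin(theta2)
  n2 = n1 * sin(theta1) / sin(theta2)
  sin(27) = 0.45399
  sin(18.8) = 0.322266
  n2 = 1.333 * 0.45399 / 0.322266 = 1.8779

1.8779


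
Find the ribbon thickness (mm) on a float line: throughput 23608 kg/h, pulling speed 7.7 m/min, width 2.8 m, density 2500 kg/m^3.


Ribbon cross-section from mass balance:
  Volume rate = throughput / density = 23608 / 2500 = 9.4432 m^3/h
  thickness = volume rate / (speed * 60 * width), i.e.
  thickness = throughput / (60 * speed * width * density) * 1000
  thickness = 23608 / (60 * 7.7 * 2.8 * 2500) * 1000 = 7.3 mm

7.3 mm


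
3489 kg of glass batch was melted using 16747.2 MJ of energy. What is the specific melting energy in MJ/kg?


Rearrange E = m * s for s:
  s = E / m
  s = 16747.2 / 3489 = 4.8 MJ/kg

4.8 MJ/kg


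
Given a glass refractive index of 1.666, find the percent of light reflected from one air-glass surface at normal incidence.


Fresnel reflectance at normal incidence:
  R = ((n - 1)/(n + 1))^2
  (n - 1)/(n + 1) = (1.666 - 1)/(1.666 + 1) = 0.249812
  R = 0.249812^2 = 0.062406
  R(%) = 0.062406 * 100 = 6.241%

6.241%


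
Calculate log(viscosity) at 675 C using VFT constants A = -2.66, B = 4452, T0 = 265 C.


VFT equation: log(eta) = A + B / (T - T0)
  T - T0 = 675 - 265 = 410
  B / (T - T0) = 4452 / 410 = 10.859
  log(eta) = -2.66 + 10.859 = 8.199

8.199


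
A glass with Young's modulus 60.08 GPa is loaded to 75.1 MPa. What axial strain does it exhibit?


Rearrange E = sigma / epsilon:
  epsilon = sigma / E
  E (MPa) = 60.08 * 1000 = 60080
  epsilon = 75.1 / 60080 = 0.00125

0.00125


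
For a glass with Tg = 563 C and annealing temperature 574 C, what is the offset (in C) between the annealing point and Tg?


Offset = T_anneal - Tg:
  offset = 574 - 563 = 11 C

11 C


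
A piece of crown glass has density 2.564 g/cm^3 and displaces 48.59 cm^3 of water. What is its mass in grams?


Rearrange rho = m / V:
  m = rho * V
  m = 2.564 * 48.59 = 124.585 g

124.585 g


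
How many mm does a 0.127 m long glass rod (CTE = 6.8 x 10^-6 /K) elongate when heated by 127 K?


Thermal expansion formula: dL = alpha * L0 * dT
  dL = (6.8 x 10^-6) * 0.127 * 127 = 0.00010968 m
Convert to mm: 0.00010968 * 1000 = 0.1097 mm

0.1097 mm


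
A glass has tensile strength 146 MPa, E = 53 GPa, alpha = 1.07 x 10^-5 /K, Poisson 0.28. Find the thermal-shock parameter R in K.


Thermal shock resistance: R = sigma * (1 - nu) / (E * alpha)
  Numerator = 146 * (1 - 0.28) = 105.12
  Denominator = 53 * 1000 * (1.07 x 10^-5) = 0.5671
  R = 105.12 / 0.5671 = 185.4 K

185.4 K


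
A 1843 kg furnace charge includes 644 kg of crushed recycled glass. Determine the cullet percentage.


Cullet ratio = (cullet mass / total batch mass) * 100
  Ratio = 644 / 1843 * 100 = 34.94%

34.94%


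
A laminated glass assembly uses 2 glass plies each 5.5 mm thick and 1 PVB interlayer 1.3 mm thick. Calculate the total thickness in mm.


Total thickness = glass contribution + PVB contribution
  Glass: 2 * 5.5 = 11.0 mm
  PVB: 1 * 1.3 = 1.3 mm
  Total = 11.0 + 1.3 = 12.3 mm

12.3 mm


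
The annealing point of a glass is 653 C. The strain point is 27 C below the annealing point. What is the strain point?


Strain point = annealing point - difference:
  T_strain = 653 - 27 = 626 C

626 C


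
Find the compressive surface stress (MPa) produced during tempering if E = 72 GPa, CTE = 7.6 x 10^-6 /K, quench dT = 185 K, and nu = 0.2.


Tempering stress: sigma = E * alpha * dT / (1 - nu)
  E (MPa) = 72 * 1000 = 72000
  Numerator = 72000 * (7.6 x 10^-6) * 185 = 101.232
  Denominator = 1 - 0.2 = 0.8
  sigma = 101.232 / 0.8 = 126.5 MPa

126.5 MPa


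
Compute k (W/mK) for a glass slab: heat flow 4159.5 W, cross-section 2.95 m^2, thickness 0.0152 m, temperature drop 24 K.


Fourier's law rearranged: k = Q * t / (A * dT)
  Numerator = 4159.5 * 0.0152 = 63.2244
  Denominator = 2.95 * 24 = 70.8
  k = 63.2244 / 70.8 = 0.893 W/mK

0.893 W/mK


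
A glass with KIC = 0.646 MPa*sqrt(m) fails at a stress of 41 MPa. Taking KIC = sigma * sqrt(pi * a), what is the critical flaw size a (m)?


Rearrange KIC = sigma * sqrt(pi * a):
  sqrt(pi * a) = KIC / sigma
  sqrt(pi * a) = 0.646 / 41 = 0.015756
  a = (KIC / sigma)^2 / pi
  a = 0.015756^2 / pi = 0.000079 m

0.000079 m


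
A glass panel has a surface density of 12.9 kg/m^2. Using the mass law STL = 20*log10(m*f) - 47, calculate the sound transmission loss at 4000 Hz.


Mass law: STL = 20 * log10(m * f) - 47
  m * f = 12.9 * 4000 = 51600
  log10(51600) = 4.71265
  STL = 20 * 4.71265 - 47 = 94.253 - 47 = 47.3 dB

47.3 dB


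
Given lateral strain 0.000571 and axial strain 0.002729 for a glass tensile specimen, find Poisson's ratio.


Poisson's ratio: nu = lateral strain / axial strain
  nu = 0.000571 / 0.002729 = 0.2092

0.2092


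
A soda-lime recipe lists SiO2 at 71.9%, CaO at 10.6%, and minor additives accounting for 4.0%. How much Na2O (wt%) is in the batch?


Pieces sum to 100%:
  Na2O = 100 - (SiO2 + CaO + others)
  Na2O = 100 - (71.9 + 10.6 + 4.0) = 13.5%

13.5%


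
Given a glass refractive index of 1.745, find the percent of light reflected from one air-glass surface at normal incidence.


Fresnel reflectance at normal incidence:
  R = ((n - 1)/(n + 1))^2
  (n - 1)/(n + 1) = (1.745 - 1)/(1.745 + 1) = 0.271403
  R = 0.271403^2 = 0.0736596
  R(%) = 0.0736596 * 100 = 7.366%

7.366%


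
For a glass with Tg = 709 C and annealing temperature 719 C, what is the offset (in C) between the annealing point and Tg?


Offset = T_anneal - Tg:
  offset = 719 - 709 = 10 C

10 C


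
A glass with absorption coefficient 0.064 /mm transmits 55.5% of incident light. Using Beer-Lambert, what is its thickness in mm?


Rearrange T = exp(-alpha * thickness):
  thickness = -ln(T) / alpha
  T = 55.5/100 = 0.555
  ln(T) = -0.58879
  -ln(T) = 0.58879
  thickness = 0.58879 / 0.064 = 9.2 mm

9.2 mm


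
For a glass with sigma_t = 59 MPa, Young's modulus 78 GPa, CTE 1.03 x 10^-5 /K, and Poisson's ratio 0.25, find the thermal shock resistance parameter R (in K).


Thermal shock resistance: R = sigma * (1 - nu) / (E * alpha)
  Numerator = 59 * (1 - 0.25) = 44.25
  Denominator = 78 * 1000 * (1.03 x 10^-5) = 0.8034
  R = 44.25 / 0.8034 = 55.1 K

55.1 K


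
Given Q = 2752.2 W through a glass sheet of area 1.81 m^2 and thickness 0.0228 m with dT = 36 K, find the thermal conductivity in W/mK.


Fourier's law rearranged: k = Q * t / (A * dT)
  Numerator = 2752.2 * 0.0228 = 62.75016
  Denominator = 1.81 * 36 = 65.16
  k = 62.75016 / 65.16 = 0.963 W/mK

0.963 W/mK


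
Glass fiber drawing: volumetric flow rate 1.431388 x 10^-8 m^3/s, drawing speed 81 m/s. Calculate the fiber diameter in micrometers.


Cross-sectional area from continuity:
  A = Q / v = 1.431388 x 10^-8 / 81 = 1.767146 x 10^-10 m^2
Diameter from circular cross-section:
  d = sqrt(4A / pi) * 10^6 (m -> um)
  d = sqrt(4 * 1.767146 x 10^-10 / pi) * 10^6 = 15.0 um

15.0 um


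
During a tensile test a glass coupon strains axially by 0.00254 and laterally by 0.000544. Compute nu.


Poisson's ratio: nu = lateral strain / axial strain
  nu = 0.000544 / 0.00254 = 0.2142

0.2142


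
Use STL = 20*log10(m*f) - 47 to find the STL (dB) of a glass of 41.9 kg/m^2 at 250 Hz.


Mass law: STL = 20 * log10(m * f) - 47
  m * f = 41.9 * 250 = 10475
  log10(10475) = 4.02015
  STL = 20 * 4.02015 - 47 = 80.403 - 47 = 33.4 dB

33.4 dB


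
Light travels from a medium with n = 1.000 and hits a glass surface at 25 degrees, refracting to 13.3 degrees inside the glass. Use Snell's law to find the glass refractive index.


Apply Snell's law: n1 * sin(theta1) = n2 * sin(theta2)
  n2 = n1 * sin(theta1) / sin(theta2)
  sin(25) = 0.422618
  sin(13.3) = 0.23005
  n2 = 1.000 * 0.422618 / 0.23005 = 1.8371

1.8371


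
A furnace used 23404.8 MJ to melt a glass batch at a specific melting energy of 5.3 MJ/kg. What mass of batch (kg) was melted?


Rearrange E = m * s for m:
  m = E / s
  m = 23404.8 / 5.3 = 4416.0 kg

4416.0 kg


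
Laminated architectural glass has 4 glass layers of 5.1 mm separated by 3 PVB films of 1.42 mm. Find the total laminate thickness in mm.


Total thickness = glass contribution + PVB contribution
  Glass: 4 * 5.1 = 20.4 mm
  PVB: 3 * 1.42 = 4.26 mm
  Total = 20.4 + 4.26 = 24.66 mm

24.66 mm


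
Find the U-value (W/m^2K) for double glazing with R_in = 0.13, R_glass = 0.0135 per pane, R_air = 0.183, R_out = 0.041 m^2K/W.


Total thermal resistance (series):
  R_total = R_in + R_glass + R_air + R_glass + R_out
  R_total = 0.13 + 0.0135 + 0.183 + 0.0135 + 0.041 = 0.381 m^2K/W
U-value = 1 / R_total = 1 / 0.381 = 2.625 W/m^2K

2.625 W/m^2K


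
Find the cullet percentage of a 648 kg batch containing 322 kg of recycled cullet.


Cullet ratio = (cullet mass / total batch mass) * 100
  Ratio = 322 / 648 * 100 = 49.69%

49.69%


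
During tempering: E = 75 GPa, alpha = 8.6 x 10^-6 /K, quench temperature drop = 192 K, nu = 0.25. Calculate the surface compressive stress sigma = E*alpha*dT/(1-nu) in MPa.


Tempering stress: sigma = E * alpha * dT / (1 - nu)
  E (MPa) = 75 * 1000 = 75000
  Numerator = 75000 * (8.6 x 10^-6) * 192 = 123.84
  Denominator = 1 - 0.25 = 0.75
  sigma = 123.84 / 0.75 = 165.1 MPa

165.1 MPa


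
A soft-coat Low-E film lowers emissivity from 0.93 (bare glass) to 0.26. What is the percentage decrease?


Percentage reduction = (1 - coated/uncoated) * 100
  Ratio = 0.26 / 0.93 = 0.2796
  Reduction = (1 - 0.2796) * 100 = 72.0%

72.0%


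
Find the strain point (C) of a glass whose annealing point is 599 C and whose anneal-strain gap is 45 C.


Strain point = annealing point - difference:
  T_strain = 599 - 45 = 554 C

554 C


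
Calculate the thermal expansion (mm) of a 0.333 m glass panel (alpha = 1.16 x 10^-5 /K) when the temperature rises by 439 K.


Thermal expansion formula: dL = alpha * L0 * dT
  dL = (1.16 x 10^-5) * 0.333 * 439 = 0.00169577 m
Convert to mm: 0.00169577 * 1000 = 1.6958 mm

1.6958 mm


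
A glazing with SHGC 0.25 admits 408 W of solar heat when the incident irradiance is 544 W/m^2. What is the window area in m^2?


Rearrange Q = Area * SHGC * Irradiance:
  Area = Q / (SHGC * Irradiance)
  Area = 408 / (0.25 * 544) = 3.0 m^2

3.0 m^2


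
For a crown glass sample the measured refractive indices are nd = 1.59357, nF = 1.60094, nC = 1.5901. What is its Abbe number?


Abbe number formula: Vd = (nd - 1) / (nF - nC)
  nd - 1 = 1.59357 - 1 = 0.59357
  nF - nC = 1.60094 - 1.5901 = 0.01084
  Vd = 0.59357 / 0.01084 = 54.76

54.76


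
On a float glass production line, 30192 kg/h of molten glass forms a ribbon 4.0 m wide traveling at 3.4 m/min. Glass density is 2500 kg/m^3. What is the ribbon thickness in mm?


Ribbon cross-section from mass balance:
  Volume rate = throughput / density = 30192 / 2500 = 12.0768 m^3/h
  thickness = volume rate / (speed * 60 * width), i.e.
  thickness = throughput / (60 * speed * width * density) * 1000
  thickness = 30192 / (60 * 3.4 * 4.0 * 2500) * 1000 = 14.8 mm

14.8 mm


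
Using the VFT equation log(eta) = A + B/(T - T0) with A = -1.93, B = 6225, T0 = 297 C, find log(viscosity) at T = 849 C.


VFT equation: log(eta) = A + B / (T - T0)
  T - T0 = 849 - 297 = 552
  B / (T - T0) = 6225 / 552 = 11.277
  log(eta) = -1.93 + 11.277 = 9.347

9.347


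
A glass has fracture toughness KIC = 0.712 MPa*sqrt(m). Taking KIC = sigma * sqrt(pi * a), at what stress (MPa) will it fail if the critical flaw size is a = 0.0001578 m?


Rearrange KIC = sigma * sqrt(pi * a):
  sigma = KIC / sqrt(pi * a)
  sqrt(pi * 0.0001578) = 0.022265
  sigma = 0.712 / 0.022265 = 31.98 MPa

31.98 MPa


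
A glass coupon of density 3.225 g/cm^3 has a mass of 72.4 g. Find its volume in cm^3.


Rearrange rho = m / V:
  V = m / rho
  V = 72.4 / 3.225 = 22.45 cm^3

22.45 cm^3


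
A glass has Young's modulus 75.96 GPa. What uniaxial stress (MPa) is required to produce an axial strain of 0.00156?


Rearrange E = sigma / epsilon:
  sigma = E * epsilon
  E (MPa) = 75.96 * 1000 = 75960
  sigma = 75960 * 0.00156 = 118.5 MPa

118.5 MPa


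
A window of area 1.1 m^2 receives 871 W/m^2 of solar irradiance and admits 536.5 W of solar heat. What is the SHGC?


Rearrange Q = Area * SHGC * Irradiance:
  SHGC = Q / (Area * Irradiance)
  SHGC = 536.5 / (1.1 * 871) = 0.56

0.56


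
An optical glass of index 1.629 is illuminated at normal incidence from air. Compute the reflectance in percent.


Fresnel reflectance at normal incidence:
  R = ((n - 1)/(n + 1))^2
  (n - 1)/(n + 1) = (1.629 - 1)/(1.629 + 1) = 0.239254
  R = 0.239254^2 = 0.0572425
  R(%) = 0.0572425 * 100 = 5.724%

5.724%


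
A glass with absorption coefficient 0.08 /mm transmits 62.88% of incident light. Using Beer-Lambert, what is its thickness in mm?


Rearrange T = exp(-alpha * thickness):
  thickness = -ln(T) / alpha
  T = 62.88/100 = 0.6288
  ln(T) = -0.46394
  -ln(T) = 0.46394
  thickness = 0.46394 / 0.08 = 5.8 mm

5.8 mm


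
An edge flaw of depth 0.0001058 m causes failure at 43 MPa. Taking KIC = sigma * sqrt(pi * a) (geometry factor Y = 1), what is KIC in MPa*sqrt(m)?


Fracture toughness: KIC = sigma * sqrt(pi * a)
  pi * a = pi * 0.0001058 = 0.000332381
  sqrt(pi * a) = 0.018231
  KIC = 43 * 0.018231 = 0.784 MPa*sqrt(m)

0.784 MPa*sqrt(m)


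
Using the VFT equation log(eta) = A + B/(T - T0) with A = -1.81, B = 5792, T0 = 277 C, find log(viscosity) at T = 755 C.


VFT equation: log(eta) = A + B / (T - T0)
  T - T0 = 755 - 277 = 478
  B / (T - T0) = 5792 / 478 = 12.117
  log(eta) = -1.81 + 12.117 = 10.307

10.307


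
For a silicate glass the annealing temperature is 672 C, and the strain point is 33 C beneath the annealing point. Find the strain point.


Strain point = annealing point - difference:
  T_strain = 672 - 33 = 639 C

639 C


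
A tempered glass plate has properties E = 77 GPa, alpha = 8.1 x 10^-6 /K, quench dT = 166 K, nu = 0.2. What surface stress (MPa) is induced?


Tempering stress: sigma = E * alpha * dT / (1 - nu)
  E (MPa) = 77 * 1000 = 77000
  Numerator = 77000 * (8.1 x 10^-6) * 166 = 103.5342
  Denominator = 1 - 0.2 = 0.8
  sigma = 103.5342 / 0.8 = 129.4 MPa

129.4 MPa


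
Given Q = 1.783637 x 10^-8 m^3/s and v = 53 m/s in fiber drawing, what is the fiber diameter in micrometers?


Cross-sectional area from continuity:
  A = Q / v = 1.783637 x 10^-8 / 53 = 3.365353 x 10^-10 m^2
Diameter from circular cross-section:
  d = sqrt(4A / pi) * 10^6 (m -> um)
  d = sqrt(4 * 3.365353 x 10^-10 / pi) * 10^6 = 20.7 um

20.7 um


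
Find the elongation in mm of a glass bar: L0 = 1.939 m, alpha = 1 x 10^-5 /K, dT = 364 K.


Thermal expansion formula: dL = alpha * L0 * dT
  dL = (1 x 10^-5) * 1.939 * 364 = 0.00705796 m
Convert to mm: 0.00705796 * 1000 = 7.058 mm

7.058 mm


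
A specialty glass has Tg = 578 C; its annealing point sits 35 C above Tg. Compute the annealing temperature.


The annealing temperature is Tg plus the offset:
  T_anneal = 578 + 35 = 613 C

613 C


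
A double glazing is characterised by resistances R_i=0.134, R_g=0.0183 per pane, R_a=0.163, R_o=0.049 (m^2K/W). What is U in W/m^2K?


Total thermal resistance (series):
  R_total = R_in + R_glass + R_air + R_glass + R_out
  R_total = 0.134 + 0.0183 + 0.163 + 0.0183 + 0.049 = 0.3826 m^2K/W
U-value = 1 / R_total = 1 / 0.3826 = 2.614 W/m^2K

2.614 W/m^2K


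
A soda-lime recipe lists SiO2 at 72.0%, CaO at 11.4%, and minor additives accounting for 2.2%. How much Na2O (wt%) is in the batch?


Pieces sum to 100%:
  Na2O = 100 - (SiO2 + CaO + others)
  Na2O = 100 - (72.0 + 11.4 + 2.2) = 14.4%

14.4%


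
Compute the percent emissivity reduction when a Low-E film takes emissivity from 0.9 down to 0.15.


Percentage reduction = (1 - coated/uncoated) * 100
  Ratio = 0.15 / 0.9 = 0.1667
  Reduction = (1 - 0.1667) * 100 = 83.3%

83.3%


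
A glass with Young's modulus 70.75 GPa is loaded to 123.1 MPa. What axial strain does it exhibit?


Rearrange E = sigma / epsilon:
  epsilon = sigma / E
  E (MPa) = 70.75 * 1000 = 70750
  epsilon = 123.1 / 70750 = 0.00174

0.00174


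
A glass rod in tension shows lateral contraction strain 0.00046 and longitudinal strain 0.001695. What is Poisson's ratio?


Poisson's ratio: nu = lateral strain / axial strain
  nu = 0.00046 / 0.001695 = 0.2714

0.2714


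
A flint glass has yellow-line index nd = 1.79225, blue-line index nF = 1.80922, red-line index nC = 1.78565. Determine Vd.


Abbe number formula: Vd = (nd - 1) / (nF - nC)
  nd - 1 = 1.79225 - 1 = 0.79225
  nF - nC = 1.80922 - 1.78565 = 0.02357
  Vd = 0.79225 / 0.02357 = 33.61

33.61


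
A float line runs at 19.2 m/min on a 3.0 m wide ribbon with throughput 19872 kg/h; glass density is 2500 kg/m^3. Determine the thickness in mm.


Ribbon cross-section from mass balance:
  Volume rate = throughput / density = 19872 / 2500 = 7.9488 m^3/h
  thickness = volume rate / (speed * 60 * width), i.e.
  thickness = throughput / (60 * speed * width * density) * 1000
  thickness = 19872 / (60 * 19.2 * 3.0 * 2500) * 1000 = 2.3 mm

2.3 mm


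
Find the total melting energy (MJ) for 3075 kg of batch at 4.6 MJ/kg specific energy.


Total energy = mass * specific energy
  E = 3075 * 4.6 = 14145 MJ

14145 MJ


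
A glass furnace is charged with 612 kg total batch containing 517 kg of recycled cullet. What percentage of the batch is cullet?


Cullet ratio = (cullet mass / total batch mass) * 100
  Ratio = 517 / 612 * 100 = 84.48%

84.48%


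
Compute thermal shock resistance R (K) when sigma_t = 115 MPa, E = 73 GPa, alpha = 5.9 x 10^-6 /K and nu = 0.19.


Thermal shock resistance: R = sigma * (1 - nu) / (E * alpha)
  Numerator = 115 * (1 - 0.19) = 93.15
  Denominator = 73 * 1000 * (5.9 x 10^-6) = 0.4307
  R = 93.15 / 0.4307 = 216.3 K

216.3 K


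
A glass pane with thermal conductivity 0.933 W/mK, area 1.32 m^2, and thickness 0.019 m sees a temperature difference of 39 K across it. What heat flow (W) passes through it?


Fourier's law: Q = k * A * dT / t
  Q = 0.933 * 1.32 * 39 / 0.019
  Q = 48.03084 / 0.019 = 2527.9 W

2527.9 W


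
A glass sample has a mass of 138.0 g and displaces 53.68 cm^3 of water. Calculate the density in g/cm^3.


Use the definition of density:
  rho = mass / volume
  rho = 138.0 / 53.68 = 2.571 g/cm^3

2.571 g/cm^3


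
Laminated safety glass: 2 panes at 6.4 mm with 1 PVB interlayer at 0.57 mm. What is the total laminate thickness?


Total thickness = glass contribution + PVB contribution
  Glass: 2 * 6.4 = 12.8 mm
  PVB: 1 * 0.57 = 0.57 mm
  Total = 12.8 + 0.57 = 13.37 mm

13.37 mm


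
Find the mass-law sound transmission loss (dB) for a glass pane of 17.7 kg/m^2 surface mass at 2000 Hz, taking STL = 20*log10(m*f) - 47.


Mass law: STL = 20 * log10(m * f) - 47
  m * f = 17.7 * 2000 = 35400
  log10(35400) = 4.549
  STL = 20 * 4.549 - 47 = 90.98 - 47 = 44.0 dB

44.0 dB


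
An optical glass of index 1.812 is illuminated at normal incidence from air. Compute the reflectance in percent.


Fresnel reflectance at normal incidence:
  R = ((n - 1)/(n + 1))^2
  (n - 1)/(n + 1) = (1.812 - 1)/(1.812 + 1) = 0.288762
  R = 0.288762^2 = 0.0833835
  R(%) = 0.0833835 * 100 = 8.338%

8.338%


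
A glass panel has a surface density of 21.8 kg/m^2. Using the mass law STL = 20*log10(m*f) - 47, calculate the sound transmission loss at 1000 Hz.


Mass law: STL = 20 * log10(m * f) - 47
  m * f = 21.8 * 1000 = 21800
  log10(21800) = 4.33846
  STL = 20 * 4.33846 - 47 = 86.7692 - 47 = 39.8 dB

39.8 dB


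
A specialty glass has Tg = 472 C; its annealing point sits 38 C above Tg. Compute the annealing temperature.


The annealing temperature is Tg plus the offset:
  T_anneal = 472 + 38 = 510 C

510 C


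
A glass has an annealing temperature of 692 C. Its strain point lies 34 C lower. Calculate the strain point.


Strain point = annealing point - difference:
  T_strain = 692 - 34 = 658 C

658 C


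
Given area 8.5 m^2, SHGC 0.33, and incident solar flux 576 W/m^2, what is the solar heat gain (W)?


Solar heat gain: Q = Area * SHGC * Irradiance
  Q = 8.5 * 0.33 * 576 = 1615.7 W

1615.7 W


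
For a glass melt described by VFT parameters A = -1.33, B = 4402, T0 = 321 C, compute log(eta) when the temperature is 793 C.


VFT equation: log(eta) = A + B / (T - T0)
  T - T0 = 793 - 321 = 472
  B / (T - T0) = 4402 / 472 = 9.326
  log(eta) = -1.33 + 9.326 = 7.996

7.996


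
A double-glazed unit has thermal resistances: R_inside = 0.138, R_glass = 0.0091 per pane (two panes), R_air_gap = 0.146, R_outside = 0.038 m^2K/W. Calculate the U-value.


Total thermal resistance (series):
  R_total = R_in + R_glass + R_air + R_glass + R_out
  R_total = 0.138 + 0.0091 + 0.146 + 0.0091 + 0.038 = 0.3402 m^2K/W
U-value = 1 / R_total = 1 / 0.3402 = 2.939 W/m^2K

2.939 W/m^2K


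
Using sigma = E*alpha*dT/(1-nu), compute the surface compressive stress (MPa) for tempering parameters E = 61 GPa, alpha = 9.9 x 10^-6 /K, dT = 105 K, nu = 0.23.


Tempering stress: sigma = E * alpha * dT / (1 - nu)
  E (MPa) = 61 * 1000 = 61000
  Numerator = 61000 * (9.9 x 10^-6) * 105 = 63.4095
  Denominator = 1 - 0.23 = 0.77
  sigma = 63.4095 / 0.77 = 82.3 MPa

82.3 MPa


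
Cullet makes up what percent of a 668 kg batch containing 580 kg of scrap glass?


Cullet ratio = (cullet mass / total batch mass) * 100
  Ratio = 580 / 668 * 100 = 86.83%

86.83%


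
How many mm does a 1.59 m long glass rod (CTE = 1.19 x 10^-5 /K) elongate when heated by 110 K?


Thermal expansion formula: dL = alpha * L0 * dT
  dL = (1.19 x 10^-5) * 1.59 * 110 = 0.00208131 m
Convert to mm: 0.00208131 * 1000 = 2.0813 mm

2.0813 mm


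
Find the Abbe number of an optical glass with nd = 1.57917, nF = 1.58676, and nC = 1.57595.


Abbe number formula: Vd = (nd - 1) / (nF - nC)
  nd - 1 = 1.57917 - 1 = 0.57917
  nF - nC = 1.58676 - 1.57595 = 0.01081
  Vd = 0.57917 / 0.01081 = 53.58

53.58


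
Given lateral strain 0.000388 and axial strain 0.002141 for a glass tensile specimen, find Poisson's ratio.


Poisson's ratio: nu = lateral strain / axial strain
  nu = 0.000388 / 0.002141 = 0.1812

0.1812


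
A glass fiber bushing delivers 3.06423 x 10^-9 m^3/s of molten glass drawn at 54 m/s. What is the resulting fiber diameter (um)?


Cross-sectional area from continuity:
  A = Q / v = 3.06423 x 10^-9 / 54 = 5.6745 x 10^-11 m^2
Diameter from circular cross-section:
  d = sqrt(4A / pi) * 10^6 (m -> um)
  d = sqrt(4 * 5.6745 x 10^-11 / pi) * 10^6 = 8.5 um

8.5 um


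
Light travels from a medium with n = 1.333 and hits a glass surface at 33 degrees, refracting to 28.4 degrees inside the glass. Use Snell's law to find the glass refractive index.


Apply Snell's law: n1 * sin(theta1) = n2 * sin(theta2)
  n2 = n1 * sin(theta1) / sin(theta2)
  sin(33) = 0.544639
  sin(28.4) = 0.475624
  n2 = 1.333 * 0.544639 / 0.475624 = 1.5264

1.5264


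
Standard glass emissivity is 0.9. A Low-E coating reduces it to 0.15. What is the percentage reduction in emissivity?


Percentage reduction = (1 - coated/uncoated) * 100
  Ratio = 0.15 / 0.9 = 0.1667
  Reduction = (1 - 0.1667) * 100 = 83.3%

83.3%


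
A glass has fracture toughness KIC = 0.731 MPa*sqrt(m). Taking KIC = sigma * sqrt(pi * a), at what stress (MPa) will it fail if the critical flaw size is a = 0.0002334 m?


Rearrange KIC = sigma * sqrt(pi * a):
  sigma = KIC / sqrt(pi * a)
  sqrt(pi * 0.0002334) = 0.027079
  sigma = 0.731 / 0.027079 = 27.0 MPa

27.0 MPa


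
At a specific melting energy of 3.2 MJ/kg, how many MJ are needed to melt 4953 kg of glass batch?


Total energy = mass * specific energy
  E = 4953 * 3.2 = 15849.6 MJ

15849.6 MJ


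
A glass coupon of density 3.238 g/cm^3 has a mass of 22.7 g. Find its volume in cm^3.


Rearrange rho = m / V:
  V = m / rho
  V = 22.7 / 3.238 = 7.011 cm^3

7.011 cm^3


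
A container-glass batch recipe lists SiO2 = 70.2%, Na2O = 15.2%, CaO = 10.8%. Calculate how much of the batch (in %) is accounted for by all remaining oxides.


Sum the three major oxides:
  SiO2 + Na2O + CaO = 70.2 + 15.2 + 10.8 = 96.2%
Subtract from 100%:
  Others = 100 - 96.2 = 3.8%

3.8%


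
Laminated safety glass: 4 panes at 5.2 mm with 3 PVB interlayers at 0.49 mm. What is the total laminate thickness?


Total thickness = glass contribution + PVB contribution
  Glass: 4 * 5.2 = 20.8 mm
  PVB: 3 * 0.49 = 1.47 mm
  Total = 20.8 + 1.47 = 22.27 mm

22.27 mm


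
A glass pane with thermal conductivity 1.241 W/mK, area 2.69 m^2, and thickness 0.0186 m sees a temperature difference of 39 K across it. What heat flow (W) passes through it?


Fourier's law: Q = k * A * dT / t
  Q = 1.241 * 2.69 * 39 / 0.0186
  Q = 130.19331 / 0.0186 = 6999.6 W

6999.6 W


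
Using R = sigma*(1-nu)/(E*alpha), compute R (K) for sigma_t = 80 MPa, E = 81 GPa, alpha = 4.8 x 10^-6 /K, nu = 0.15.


Thermal shock resistance: R = sigma * (1 - nu) / (E * alpha)
  Numerator = 80 * (1 - 0.15) = 68.0
  Denominator = 81 * 1000 * (4.8 x 10^-6) = 0.3888
  R = 68.0 / 0.3888 = 174.9 K

174.9 K


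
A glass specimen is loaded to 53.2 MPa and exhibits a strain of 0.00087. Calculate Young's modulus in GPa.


Young's modulus: E = stress / strain
  E = 53.2 MPa / 0.00087 = 61149.43 MPa
Convert to GPa: 61149.43 / 1000 = 61.15 GPa

61.15 GPa


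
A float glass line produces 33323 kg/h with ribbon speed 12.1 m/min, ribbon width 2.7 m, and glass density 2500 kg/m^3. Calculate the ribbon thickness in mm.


Ribbon cross-section from mass balance:
  Volume rate = throughput / density = 33323 / 2500 = 13.3292 m^3/h
  thickness = volume rate / (speed * 60 * width), i.e.
  thickness = throughput / (60 * speed * width * density) * 1000
  thickness = 33323 / (60 * 12.1 * 2.7 * 2500) * 1000 = 6.8 mm

6.8 mm


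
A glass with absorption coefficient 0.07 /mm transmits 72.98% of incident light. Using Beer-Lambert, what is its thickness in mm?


Rearrange T = exp(-alpha * thickness):
  thickness = -ln(T) / alpha
  T = 72.98/100 = 0.7298
  ln(T) = -0.31498
  -ln(T) = 0.31498
  thickness = 0.31498 / 0.07 = 4.5 mm

4.5 mm


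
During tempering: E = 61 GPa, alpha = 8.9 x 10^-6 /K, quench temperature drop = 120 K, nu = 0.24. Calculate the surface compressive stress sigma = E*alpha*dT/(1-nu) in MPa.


Tempering stress: sigma = E * alpha * dT / (1 - nu)
  E (MPa) = 61 * 1000 = 61000
  Numerator = 61000 * (8.9 x 10^-6) * 120 = 65.148
  Denominator = 1 - 0.24 = 0.76
  sigma = 65.148 / 0.76 = 85.7 MPa

85.7 MPa


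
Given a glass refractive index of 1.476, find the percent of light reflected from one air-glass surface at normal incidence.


Fresnel reflectance at normal incidence:
  R = ((n - 1)/(n + 1))^2
  (n - 1)/(n + 1) = (1.476 - 1)/(1.476 + 1) = 0.192246
  R = 0.192246^2 = 0.0369585
  R(%) = 0.0369585 * 100 = 3.696%

3.696%


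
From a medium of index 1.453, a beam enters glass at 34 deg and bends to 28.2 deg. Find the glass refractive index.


Apply Snell's law: n1 * sin(theta1) = n2 * sin(theta2)
  n2 = n1 * sin(theta1) / sin(theta2)
  sin(34) = 0.559193
  sin(28.2) = 0.472551
  n2 = 1.453 * 0.559193 / 0.472551 = 1.7194

1.7194


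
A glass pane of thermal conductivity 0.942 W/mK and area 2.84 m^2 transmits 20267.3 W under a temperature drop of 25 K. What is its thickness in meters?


Fourier's law: t = k * A * dT / Q
  t = 0.942 * 2.84 * 25 / 20267.3
  t = 66.882 / 20267.3 = 0.0033 m

0.0033 m


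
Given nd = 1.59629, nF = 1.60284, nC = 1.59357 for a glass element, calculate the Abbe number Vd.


Abbe number formula: Vd = (nd - 1) / (nF - nC)
  nd - 1 = 1.59629 - 1 = 0.59629
  nF - nC = 1.60284 - 1.59357 = 0.00927
  Vd = 0.59629 / 0.00927 = 64.32

64.32


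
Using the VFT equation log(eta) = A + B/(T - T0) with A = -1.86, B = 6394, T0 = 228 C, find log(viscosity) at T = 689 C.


VFT equation: log(eta) = A + B / (T - T0)
  T - T0 = 689 - 228 = 461
  B / (T - T0) = 6394 / 461 = 13.87
  log(eta) = -1.86 + 13.87 = 12.01

12.01


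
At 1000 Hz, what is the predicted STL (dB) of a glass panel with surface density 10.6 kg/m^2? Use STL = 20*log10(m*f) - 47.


Mass law: STL = 20 * log10(m * f) - 47
  m * f = 10.6 * 1000 = 10600
  log10(10600) = 4.02531
  STL = 20 * 4.02531 - 47 = 80.5062 - 47 = 33.5 dB

33.5 dB


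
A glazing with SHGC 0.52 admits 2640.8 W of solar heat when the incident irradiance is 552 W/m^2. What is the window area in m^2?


Rearrange Q = Area * SHGC * Irradiance:
  Area = Q / (SHGC * Irradiance)
  Area = 2640.8 / (0.52 * 552) = 9.2 m^2

9.2 m^2


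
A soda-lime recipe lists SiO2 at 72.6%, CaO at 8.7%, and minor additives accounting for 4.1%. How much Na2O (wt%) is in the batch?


Pieces sum to 100%:
  Na2O = 100 - (SiO2 + CaO + others)
  Na2O = 100 - (72.6 + 8.7 + 4.1) = 14.6%

14.6%


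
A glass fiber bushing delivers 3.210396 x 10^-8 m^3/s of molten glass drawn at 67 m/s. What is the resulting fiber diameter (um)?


Cross-sectional area from continuity:
  A = Q / v = 3.210396 x 10^-8 / 67 = 4.791636 x 10^-10 m^2
Diameter from circular cross-section:
  d = sqrt(4A / pi) * 10^6 (m -> um)
  d = sqrt(4 * 4.791636 x 10^-10 / pi) * 10^6 = 24.7 um

24.7 um


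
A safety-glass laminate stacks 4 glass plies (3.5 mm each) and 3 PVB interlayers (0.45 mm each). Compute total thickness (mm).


Total thickness = glass contribution + PVB contribution
  Glass: 4 * 3.5 = 14.0 mm
  PVB: 3 * 0.45 = 1.35 mm
  Total = 14.0 + 1.35 = 15.35 mm

15.35 mm


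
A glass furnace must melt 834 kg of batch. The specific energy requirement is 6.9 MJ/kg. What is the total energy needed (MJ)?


Total energy = mass * specific energy
  E = 834 * 6.9 = 5754.6 MJ

5754.6 MJ


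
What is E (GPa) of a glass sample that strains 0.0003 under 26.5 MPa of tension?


Young's modulus: E = stress / strain
  E = 26.5 MPa / 0.0003 = 88333.33 MPa
Convert to GPa: 88333.33 / 1000 = 88.33 GPa

88.33 GPa


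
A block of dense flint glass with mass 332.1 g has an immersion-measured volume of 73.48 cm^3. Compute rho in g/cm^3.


Use the definition of density:
  rho = mass / volume
  rho = 332.1 / 73.48 = 4.52 g/cm^3

4.52 g/cm^3


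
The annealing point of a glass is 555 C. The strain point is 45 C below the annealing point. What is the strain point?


Strain point = annealing point - difference:
  T_strain = 555 - 45 = 510 C

510 C


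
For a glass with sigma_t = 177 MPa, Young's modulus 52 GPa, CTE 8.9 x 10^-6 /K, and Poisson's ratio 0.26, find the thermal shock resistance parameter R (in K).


Thermal shock resistance: R = sigma * (1 - nu) / (E * alpha)
  Numerator = 177 * (1 - 0.26) = 130.98
  Denominator = 52 * 1000 * (8.9 x 10^-6) = 0.4628
  R = 130.98 / 0.4628 = 283.0 K

283.0 K


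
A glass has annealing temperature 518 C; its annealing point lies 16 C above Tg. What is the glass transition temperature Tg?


Rearrange T_anneal = Tg + offset for Tg:
  Tg = T_anneal - offset = 518 - 16 = 502 C

502 C


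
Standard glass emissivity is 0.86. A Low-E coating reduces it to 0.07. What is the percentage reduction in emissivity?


Percentage reduction = (1 - coated/uncoated) * 100
  Ratio = 0.07 / 0.86 = 0.0814
  Reduction = (1 - 0.0814) * 100 = 91.9%

91.9%


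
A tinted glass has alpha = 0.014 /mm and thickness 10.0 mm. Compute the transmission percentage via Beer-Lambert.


Beer-Lambert law: T = exp(-alpha * thickness)
  exponent = -0.014 * 10.0 = -0.14
  T = exp(-0.14) = 0.8694
  Percentage = 0.8694 * 100 = 86.94%

86.94%


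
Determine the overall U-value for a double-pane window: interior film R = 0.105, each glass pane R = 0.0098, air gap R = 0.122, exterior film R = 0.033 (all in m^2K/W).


Total thermal resistance (series):
  R_total = R_in + R_glass + R_air + R_glass + R_out
  R_total = 0.105 + 0.0098 + 0.122 + 0.0098 + 0.033 = 0.2796 m^2K/W
U-value = 1 / R_total = 1 / 0.2796 = 3.577 W/m^2K

3.577 W/m^2K


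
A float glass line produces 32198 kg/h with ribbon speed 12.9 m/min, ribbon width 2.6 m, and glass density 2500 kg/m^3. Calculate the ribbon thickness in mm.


Ribbon cross-section from mass balance:
  Volume rate = throughput / density = 32198 / 2500 = 12.8792 m^3/h
  thickness = volume rate / (speed * 60 * width), i.e.
  thickness = throughput / (60 * speed * width * density) * 1000
  thickness = 32198 / (60 * 12.9 * 2.6 * 2500) * 1000 = 6.4 mm

6.4 mm


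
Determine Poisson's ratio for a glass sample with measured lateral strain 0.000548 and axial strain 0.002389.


Poisson's ratio: nu = lateral strain / axial strain
  nu = 0.000548 / 0.002389 = 0.2294

0.2294


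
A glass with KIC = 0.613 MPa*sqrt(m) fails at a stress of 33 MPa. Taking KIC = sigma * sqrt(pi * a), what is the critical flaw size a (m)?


Rearrange KIC = sigma * sqrt(pi * a):
  sqrt(pi * a) = KIC / sigma
  sqrt(pi * a) = 0.613 / 33 = 0.018576
  a = (KIC / sigma)^2 / pi
  a = 0.018576^2 / pi = 0.0001098 m

0.0001098 m


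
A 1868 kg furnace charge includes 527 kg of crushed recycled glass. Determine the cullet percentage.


Cullet ratio = (cullet mass / total batch mass) * 100
  Ratio = 527 / 1868 * 100 = 28.21%

28.21%


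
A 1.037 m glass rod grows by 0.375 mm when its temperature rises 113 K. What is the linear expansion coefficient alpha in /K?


Rearrange dL = alpha * L0 * dT for alpha:
  alpha = dL / (L0 * dT)
  alpha = (0.375 / 1000) / (1.037 * 113) = 0.0000032 /K = 3.2 x 10^-6 /K

3.2 x 10^-6 /K


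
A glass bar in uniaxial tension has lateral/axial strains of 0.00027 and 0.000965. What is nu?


Poisson's ratio: nu = lateral strain / axial strain
  nu = 0.00027 / 0.000965 = 0.2798

0.2798


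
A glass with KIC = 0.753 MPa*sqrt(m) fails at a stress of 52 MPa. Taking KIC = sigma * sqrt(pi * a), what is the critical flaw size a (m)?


Rearrange KIC = sigma * sqrt(pi * a):
  sqrt(pi * a) = KIC / sigma
  sqrt(pi * a) = 0.753 / 52 = 0.014481
  a = (KIC / sigma)^2 / pi
  a = 0.014481^2 / pi = 0.0000667 m

0.0000667 m


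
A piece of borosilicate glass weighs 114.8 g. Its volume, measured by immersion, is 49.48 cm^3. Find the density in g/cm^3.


Use the definition of density:
  rho = mass / volume
  rho = 114.8 / 49.48 = 2.32 g/cm^3

2.32 g/cm^3


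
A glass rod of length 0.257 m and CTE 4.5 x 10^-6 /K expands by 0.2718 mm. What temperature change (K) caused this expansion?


Rearrange dL = alpha * L0 * dT for dT:
  dT = dL / (alpha * L0)
  dL (m) = 0.2718 / 1000 = 0.0002718
  dT = 0.0002718 / ((4.5 x 10^-6) * 0.257) = 235.0 K

235.0 K


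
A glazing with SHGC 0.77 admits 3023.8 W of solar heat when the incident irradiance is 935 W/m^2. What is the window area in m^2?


Rearrange Q = Area * SHGC * Irradiance:
  Area = Q / (SHGC * Irradiance)
  Area = 3023.8 / (0.77 * 935) = 4.2 m^2

4.2 m^2


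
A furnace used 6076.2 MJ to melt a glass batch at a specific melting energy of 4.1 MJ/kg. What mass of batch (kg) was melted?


Rearrange E = m * s for m:
  m = E / s
  m = 6076.2 / 4.1 = 1482.0 kg

1482.0 kg


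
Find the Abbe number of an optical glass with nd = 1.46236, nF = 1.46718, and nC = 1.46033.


Abbe number formula: Vd = (nd - 1) / (nF - nC)
  nd - 1 = 1.46236 - 1 = 0.46236
  nF - nC = 1.46718 - 1.46033 = 0.00685
  Vd = 0.46236 / 0.00685 = 67.5

67.5


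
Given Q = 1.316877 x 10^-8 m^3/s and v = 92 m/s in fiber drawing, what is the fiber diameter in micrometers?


Cross-sectional area from continuity:
  A = Q / v = 1.316877 x 10^-8 / 92 = 1.431388 x 10^-10 m^2
Diameter from circular cross-section:
  d = sqrt(4A / pi) * 10^6 (m -> um)
  d = sqrt(4 * 1.431388 x 10^-10 / pi) * 10^6 = 13.5 um

13.5 um
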